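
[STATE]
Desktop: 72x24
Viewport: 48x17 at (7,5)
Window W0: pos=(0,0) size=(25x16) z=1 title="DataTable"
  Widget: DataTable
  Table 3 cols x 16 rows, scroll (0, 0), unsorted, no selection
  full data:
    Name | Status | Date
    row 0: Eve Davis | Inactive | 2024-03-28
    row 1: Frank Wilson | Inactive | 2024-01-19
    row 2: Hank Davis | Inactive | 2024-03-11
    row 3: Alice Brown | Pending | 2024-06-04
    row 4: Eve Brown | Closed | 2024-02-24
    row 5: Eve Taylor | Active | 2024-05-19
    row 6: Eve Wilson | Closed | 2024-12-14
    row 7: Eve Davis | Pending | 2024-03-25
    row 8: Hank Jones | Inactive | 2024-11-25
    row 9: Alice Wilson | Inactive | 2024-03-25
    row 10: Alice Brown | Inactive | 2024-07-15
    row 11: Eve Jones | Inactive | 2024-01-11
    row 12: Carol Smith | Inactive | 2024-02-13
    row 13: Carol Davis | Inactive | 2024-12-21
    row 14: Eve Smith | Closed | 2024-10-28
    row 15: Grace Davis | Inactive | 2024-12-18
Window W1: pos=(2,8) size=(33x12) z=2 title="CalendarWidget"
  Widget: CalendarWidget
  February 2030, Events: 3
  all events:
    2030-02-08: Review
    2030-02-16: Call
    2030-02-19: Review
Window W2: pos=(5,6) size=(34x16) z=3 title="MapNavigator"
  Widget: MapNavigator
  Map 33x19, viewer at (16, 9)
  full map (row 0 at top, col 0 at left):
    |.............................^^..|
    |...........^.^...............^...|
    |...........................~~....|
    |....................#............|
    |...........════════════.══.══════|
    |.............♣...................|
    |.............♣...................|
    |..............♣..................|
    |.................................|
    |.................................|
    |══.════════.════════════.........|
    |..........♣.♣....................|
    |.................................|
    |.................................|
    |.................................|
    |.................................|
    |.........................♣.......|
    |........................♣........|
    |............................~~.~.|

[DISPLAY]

vis   │Inactive│2┃                              
━━━━━━━━━━━━━━━━━━━━━━━━━━━━━━━┓                
MapNavigator                   ┃                
───────────────────────────────┨                
...................#...........┃                
..........════════════.══.═════┃                
............♣..................┃                
............♣..................┃                
.............♣.................┃                
...............................┃                
...............@...............┃                
═.════════.════════════........┃                
.........♣.♣...................┃                
...............................┃                
...............................┃                
...............................┃                
━━━━━━━━━━━━━━━━━━━━━━━━━━━━━━━┛                


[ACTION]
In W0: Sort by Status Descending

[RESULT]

Brown │Pending │2┃                              
━━━━━━━━━━━━━━━━━━━━━━━━━━━━━━━┓                
MapNavigator                   ┃                
───────────────────────────────┨                
...................#...........┃                
..........════════════.══.═════┃                
............♣..................┃                
............♣..................┃                
.............♣.................┃                
...............................┃                
...............@...............┃                
═.════════.════════════........┃                
.........♣.♣...................┃                
...............................┃                
...............................┃                
...............................┃                
━━━━━━━━━━━━━━━━━━━━━━━━━━━━━━━┛                


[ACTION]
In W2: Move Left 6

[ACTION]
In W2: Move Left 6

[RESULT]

Brown │Pending │2┃                              
━━━━━━━━━━━━━━━━━━━━━━━━━━━━━━━┓                
MapNavigator                   ┃                
───────────────────────────────┨                
           ....................┃                
           ...........═════════┃                
           .............♣......┃                
           .............♣......┃                
           ..............♣.....┃                
           ....................┃                
           ....@...............┃                
           ══.════════.════════┃                
           ..........♣.♣.......┃                
           ....................┃                
           ....................┃                
           ....................┃                
━━━━━━━━━━━━━━━━━━━━━━━━━━━━━━━┛                


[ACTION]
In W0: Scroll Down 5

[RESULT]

ones  │Inactive│2┃                              
━━━━━━━━━━━━━━━━━━━━━━━━━━━━━━━┓                
MapNavigator                   ┃                
───────────────────────────────┨                
           ....................┃                
           ...........═════════┃                
           .............♣......┃                
           .............♣......┃                
           ..............♣.....┃                
           ....................┃                
           ....@...............┃                
           ══.════════.════════┃                
           ..........♣.♣.......┃                
           ....................┃                
           ....................┃                
           ....................┃                
━━━━━━━━━━━━━━━━━━━━━━━━━━━━━━━┛                


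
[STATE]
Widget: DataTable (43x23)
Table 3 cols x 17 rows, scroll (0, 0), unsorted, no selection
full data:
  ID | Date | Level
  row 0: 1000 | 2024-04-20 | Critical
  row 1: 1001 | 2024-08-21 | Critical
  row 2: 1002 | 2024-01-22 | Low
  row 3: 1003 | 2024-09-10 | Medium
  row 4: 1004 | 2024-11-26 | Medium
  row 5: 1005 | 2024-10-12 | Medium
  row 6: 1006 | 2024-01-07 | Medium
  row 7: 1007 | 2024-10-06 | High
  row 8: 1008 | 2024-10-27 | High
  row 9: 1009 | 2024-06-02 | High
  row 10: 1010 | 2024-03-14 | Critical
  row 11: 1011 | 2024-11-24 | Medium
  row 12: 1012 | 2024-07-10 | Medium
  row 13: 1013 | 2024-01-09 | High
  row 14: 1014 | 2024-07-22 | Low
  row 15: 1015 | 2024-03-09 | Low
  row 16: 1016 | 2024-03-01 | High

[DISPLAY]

ID  │Date      │Level                      
────┼──────────┼────────                   
1000│2024-04-20│Critical                   
1001│2024-08-21│Critical                   
1002│2024-01-22│Low                        
1003│2024-09-10│Medium                     
1004│2024-11-26│Medium                     
1005│2024-10-12│Medium                     
1006│2024-01-07│Medium                     
1007│2024-10-06│High                       
1008│2024-10-27│High                       
1009│2024-06-02│High                       
1010│2024-03-14│Critical                   
1011│2024-11-24│Medium                     
1012│2024-07-10│Medium                     
1013│2024-01-09│High                       
1014│2024-07-22│Low                        
1015│2024-03-09│Low                        
1016│2024-03-01│High                       
                                           
                                           
                                           
                                           


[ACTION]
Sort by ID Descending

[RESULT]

ID ▼│Date      │Level                      
────┼──────────┼────────                   
1016│2024-03-01│High                       
1015│2024-03-09│Low                        
1014│2024-07-22│Low                        
1013│2024-01-09│High                       
1012│2024-07-10│Medium                     
1011│2024-11-24│Medium                     
1010│2024-03-14│Critical                   
1009│2024-06-02│High                       
1008│2024-10-27│High                       
1007│2024-10-06│High                       
1006│2024-01-07│Medium                     
1005│2024-10-12│Medium                     
1004│2024-11-26│Medium                     
1003│2024-09-10│Medium                     
1002│2024-01-22│Low                        
1001│2024-08-21│Critical                   
1000│2024-04-20│Critical                   
                                           
                                           
                                           
                                           


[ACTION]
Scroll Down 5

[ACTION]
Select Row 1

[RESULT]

ID ▼│Date      │Level                      
────┼──────────┼────────                   
1016│2024-03-01│High                       
>015│2024-03-09│Low                        
1014│2024-07-22│Low                        
1013│2024-01-09│High                       
1012│2024-07-10│Medium                     
1011│2024-11-24│Medium                     
1010│2024-03-14│Critical                   
1009│2024-06-02│High                       
1008│2024-10-27│High                       
1007│2024-10-06│High                       
1006│2024-01-07│Medium                     
1005│2024-10-12│Medium                     
1004│2024-11-26│Medium                     
1003│2024-09-10│Medium                     
1002│2024-01-22│Low                        
1001│2024-08-21│Critical                   
1000│2024-04-20│Critical                   
                                           
                                           
                                           
                                           


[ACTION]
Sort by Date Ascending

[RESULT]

ID  │Date     ▲│Level                      
────┼──────────┼────────                   
1006│2024-01-07│Medium                     
>013│2024-01-09│High                       
1002│2024-01-22│Low                        
1016│2024-03-01│High                       
1015│2024-03-09│Low                        
1010│2024-03-14│Critical                   
1000│2024-04-20│Critical                   
1009│2024-06-02│High                       
1012│2024-07-10│Medium                     
1014│2024-07-22│Low                        
1001│2024-08-21│Critical                   
1003│2024-09-10│Medium                     
1007│2024-10-06│High                       
1005│2024-10-12│Medium                     
1008│2024-10-27│High                       
1011│2024-11-24│Medium                     
1004│2024-11-26│Medium                     
                                           
                                           
                                           
                                           


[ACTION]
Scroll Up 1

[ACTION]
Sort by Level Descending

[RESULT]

ID  │Date      │Level  ▼                   
────┼──────────┼────────                   
1006│2024-01-07│Medium                     
>012│2024-07-10│Medium                     
1003│2024-09-10│Medium                     
1005│2024-10-12│Medium                     
1011│2024-11-24│Medium                     
1004│2024-11-26│Medium                     
1002│2024-01-22│Low                        
1015│2024-03-09│Low                        
1014│2024-07-22│Low                        
1013│2024-01-09│High                       
1016│2024-03-01│High                       
1009│2024-06-02│High                       
1007│2024-10-06│High                       
1008│2024-10-27│High                       
1010│2024-03-14│Critical                   
1000│2024-04-20│Critical                   
1001│2024-08-21│Critical                   
                                           
                                           
                                           
                                           


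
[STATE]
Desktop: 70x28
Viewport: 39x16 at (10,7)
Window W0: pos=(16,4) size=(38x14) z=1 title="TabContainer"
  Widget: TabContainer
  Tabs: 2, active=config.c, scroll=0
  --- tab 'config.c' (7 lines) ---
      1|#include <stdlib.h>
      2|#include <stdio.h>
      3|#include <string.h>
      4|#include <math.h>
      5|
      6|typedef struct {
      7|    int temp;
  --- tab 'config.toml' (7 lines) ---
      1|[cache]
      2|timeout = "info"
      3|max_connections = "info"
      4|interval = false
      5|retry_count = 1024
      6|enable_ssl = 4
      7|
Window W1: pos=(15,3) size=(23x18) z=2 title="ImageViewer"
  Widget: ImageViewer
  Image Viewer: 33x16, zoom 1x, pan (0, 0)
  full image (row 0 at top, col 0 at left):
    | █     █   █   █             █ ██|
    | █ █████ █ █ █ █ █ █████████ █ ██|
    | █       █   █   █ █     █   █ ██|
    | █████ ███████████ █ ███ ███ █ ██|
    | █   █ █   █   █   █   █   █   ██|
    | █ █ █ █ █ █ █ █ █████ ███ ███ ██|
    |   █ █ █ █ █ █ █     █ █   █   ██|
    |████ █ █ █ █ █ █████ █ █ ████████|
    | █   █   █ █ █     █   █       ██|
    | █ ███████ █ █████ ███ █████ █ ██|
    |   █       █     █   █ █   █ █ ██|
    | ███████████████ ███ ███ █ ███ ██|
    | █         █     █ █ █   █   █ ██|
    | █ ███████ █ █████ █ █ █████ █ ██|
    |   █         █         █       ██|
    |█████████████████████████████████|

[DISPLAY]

     ┃ █ █████ █ █ █ █ █ ██┃ml         
     ┃ █       █   █   █ █ ┃───────────
     ┃ █████ ███████████ █ ┃           
     ┃ █   █ █   █   █   █ ┃           
     ┃ █ █ █ █ █ █ █ █ ████┃           
     ┃   █ █ █ █ █ █ █     ┃           
     ┃████ █ █ █ █ █ █████ ┃           
     ┃ █   █   █ █ █     █ ┃           
     ┃ █ ███████ █ █████ ██┃           
     ┃   █       █     █   ┃           
     ┃ ███████████████ ███ ┃━━━━━━━━━━━
     ┃ █         █     █ █ ┃           
     ┃ █ ███████ █ █████ █ ┃           
     ┗━━━━━━━━━━━━━━━━━━━━━┛           
                                       
                                       


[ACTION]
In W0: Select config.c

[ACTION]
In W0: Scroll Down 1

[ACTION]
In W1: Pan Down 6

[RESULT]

     ┃████ █ █ █ █ █ █████ ┃ml         
     ┃ █   █   █ █ █     █ ┃───────────
     ┃ █ ███████ █ █████ ██┃           
     ┃   █       █     █   ┃           
     ┃ ███████████████ ███ ┃           
     ┃ █         █     █ █ ┃           
     ┃ █ ███████ █ █████ █ ┃           
     ┃   █         █       ┃           
     ┃█████████████████████┃           
     ┃                     ┃           
     ┃                     ┃━━━━━━━━━━━
     ┃                     ┃           
     ┃                     ┃           
     ┗━━━━━━━━━━━━━━━━━━━━━┛           
                                       
                                       


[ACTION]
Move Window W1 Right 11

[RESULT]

      ┃[config.c┃████ █ █ █ █ █ █████ ┃
      ┃─────────┃ █   █   █ █ █     █ ┃
      ┃#include ┃ █ ███████ █ █████ ██┃
      ┃#include ┃   █       █     █   ┃
      ┃#include ┃ ███████████████ ███ ┃
      ┃         ┃ █         █     █ █ ┃
      ┃typedef s┃ █ ███████ █ █████ █ ┃
      ┃    int t┃   █         █       ┃
      ┃         ┃█████████████████████┃
      ┃         ┃                     ┃
      ┗━━━━━━━━━┃                     ┃
                ┃                     ┃
                ┃                     ┃
                ┗━━━━━━━━━━━━━━━━━━━━━┛
                                       
                                       


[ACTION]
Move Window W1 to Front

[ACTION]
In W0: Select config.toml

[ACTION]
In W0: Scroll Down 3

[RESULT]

      ┃ config.c┃████ █ █ █ █ █ █████ ┃
      ┃─────────┃ █   █   █ █ █     █ ┃
      ┃interval ┃ █ ███████ █ █████ ██┃
      ┃retry_cou┃   █       █     █   ┃
      ┃enable_ss┃ ███████████████ ███ ┃
      ┃         ┃ █         █     █ █ ┃
      ┃         ┃ █ ███████ █ █████ █ ┃
      ┃         ┃   █         █       ┃
      ┃         ┃█████████████████████┃
      ┃         ┃                     ┃
      ┗━━━━━━━━━┃                     ┃
                ┃                     ┃
                ┃                     ┃
                ┗━━━━━━━━━━━━━━━━━━━━━┛
                                       
                                       


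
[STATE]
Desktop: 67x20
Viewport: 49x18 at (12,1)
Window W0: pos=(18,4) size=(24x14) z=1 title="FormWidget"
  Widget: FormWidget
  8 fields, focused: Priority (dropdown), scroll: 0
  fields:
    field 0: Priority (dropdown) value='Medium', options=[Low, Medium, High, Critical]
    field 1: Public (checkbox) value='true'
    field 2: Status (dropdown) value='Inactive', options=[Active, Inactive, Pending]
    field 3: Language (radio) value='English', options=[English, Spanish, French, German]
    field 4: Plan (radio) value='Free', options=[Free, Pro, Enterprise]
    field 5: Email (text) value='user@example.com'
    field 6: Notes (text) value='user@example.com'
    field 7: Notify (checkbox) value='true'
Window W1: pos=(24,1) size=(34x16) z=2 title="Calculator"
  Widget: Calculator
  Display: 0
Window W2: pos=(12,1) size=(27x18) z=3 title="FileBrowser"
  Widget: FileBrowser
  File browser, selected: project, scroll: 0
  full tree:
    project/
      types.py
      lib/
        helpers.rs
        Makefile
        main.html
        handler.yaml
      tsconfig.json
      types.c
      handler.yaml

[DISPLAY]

┏━━━━━━━━━━━━━━━━━━━━━━━━━┓━━━━━━━━━━━━━━━━━━┓   
┃ FileBrowser             ┃                  ┃   
┠─────────────────────────┨──────────────────┨   
┃> [-] project/           ┃                 0┃   
┃    types.py             ┃──┐               ┃   
┃    [+] lib/             ┃÷ │               ┃   
┃    tsconfig.json        ┃──┤               ┃   
┃    types.c              ┃× │               ┃   
┃    handler.yaml         ┃──┤               ┃   
┃                         ┃- │               ┃   
┃                         ┃──┤               ┃   
┃                         ┃+ │               ┃   
┃                         ┃──┤               ┃   
┃                         ┃M+│               ┃   
┃                         ┃──┘               ┃   
┃                         ┃━━━━━━━━━━━━━━━━━━┛   
┃                         ┃━━┛                   
┗━━━━━━━━━━━━━━━━━━━━━━━━━┛                      


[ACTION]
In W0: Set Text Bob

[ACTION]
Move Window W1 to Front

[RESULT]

┏━━━━━━━━━━━┏━━━━━━━━━━━━━━━━━━━━━━━━━━━━━━━━┓   
┃ FileBrowse┃ Calculator                     ┃   
┠───────────┠────────────────────────────────┨   
┃> [-] proje┃                               0┃   
┃    types.p┃┌───┬───┬───┬───┐               ┃   
┃    [+] lib┃│ 7 │ 8 │ 9 │ ÷ │               ┃   
┃    tsconfi┃├───┼───┼───┼───┤               ┃   
┃    types.c┃│ 4 │ 5 │ 6 │ × │               ┃   
┃    handler┃├───┼───┼───┼───┤               ┃   
┃           ┃│ 1 │ 2 │ 3 │ - │               ┃   
┃           ┃├───┼───┼───┼───┤               ┃   
┃           ┃│ 0 │ . │ = │ + │               ┃   
┃           ┃├───┼───┼───┼───┤               ┃   
┃           ┃│ C │ MC│ MR│ M+│               ┃   
┃           ┃└───┴───┴───┴───┘               ┃   
┃           ┗━━━━━━━━━━━━━━━━━━━━━━━━━━━━━━━━┛   
┃                         ┃━━┛                   
┗━━━━━━━━━━━━━━━━━━━━━━━━━┛                      


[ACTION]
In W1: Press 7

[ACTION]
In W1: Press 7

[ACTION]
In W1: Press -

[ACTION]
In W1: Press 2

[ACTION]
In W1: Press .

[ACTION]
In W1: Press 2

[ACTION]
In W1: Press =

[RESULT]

┏━━━━━━━━━━━┏━━━━━━━━━━━━━━━━━━━━━━━━━━━━━━━━┓   
┃ FileBrowse┃ Calculator                     ┃   
┠───────────┠────────────────────────────────┨   
┃> [-] proje┃                            74.8┃   
┃    types.p┃┌───┬───┬───┬───┐               ┃   
┃    [+] lib┃│ 7 │ 8 │ 9 │ ÷ │               ┃   
┃    tsconfi┃├───┼───┼───┼───┤               ┃   
┃    types.c┃│ 4 │ 5 │ 6 │ × │               ┃   
┃    handler┃├───┼───┼───┼───┤               ┃   
┃           ┃│ 1 │ 2 │ 3 │ - │               ┃   
┃           ┃├───┼───┼───┼───┤               ┃   
┃           ┃│ 0 │ . │ = │ + │               ┃   
┃           ┃├───┼───┼───┼───┤               ┃   
┃           ┃│ C │ MC│ MR│ M+│               ┃   
┃           ┃└───┴───┴───┴───┘               ┃   
┃           ┗━━━━━━━━━━━━━━━━━━━━━━━━━━━━━━━━┛   
┃                         ┃━━┛                   
┗━━━━━━━━━━━━━━━━━━━━━━━━━┛                      


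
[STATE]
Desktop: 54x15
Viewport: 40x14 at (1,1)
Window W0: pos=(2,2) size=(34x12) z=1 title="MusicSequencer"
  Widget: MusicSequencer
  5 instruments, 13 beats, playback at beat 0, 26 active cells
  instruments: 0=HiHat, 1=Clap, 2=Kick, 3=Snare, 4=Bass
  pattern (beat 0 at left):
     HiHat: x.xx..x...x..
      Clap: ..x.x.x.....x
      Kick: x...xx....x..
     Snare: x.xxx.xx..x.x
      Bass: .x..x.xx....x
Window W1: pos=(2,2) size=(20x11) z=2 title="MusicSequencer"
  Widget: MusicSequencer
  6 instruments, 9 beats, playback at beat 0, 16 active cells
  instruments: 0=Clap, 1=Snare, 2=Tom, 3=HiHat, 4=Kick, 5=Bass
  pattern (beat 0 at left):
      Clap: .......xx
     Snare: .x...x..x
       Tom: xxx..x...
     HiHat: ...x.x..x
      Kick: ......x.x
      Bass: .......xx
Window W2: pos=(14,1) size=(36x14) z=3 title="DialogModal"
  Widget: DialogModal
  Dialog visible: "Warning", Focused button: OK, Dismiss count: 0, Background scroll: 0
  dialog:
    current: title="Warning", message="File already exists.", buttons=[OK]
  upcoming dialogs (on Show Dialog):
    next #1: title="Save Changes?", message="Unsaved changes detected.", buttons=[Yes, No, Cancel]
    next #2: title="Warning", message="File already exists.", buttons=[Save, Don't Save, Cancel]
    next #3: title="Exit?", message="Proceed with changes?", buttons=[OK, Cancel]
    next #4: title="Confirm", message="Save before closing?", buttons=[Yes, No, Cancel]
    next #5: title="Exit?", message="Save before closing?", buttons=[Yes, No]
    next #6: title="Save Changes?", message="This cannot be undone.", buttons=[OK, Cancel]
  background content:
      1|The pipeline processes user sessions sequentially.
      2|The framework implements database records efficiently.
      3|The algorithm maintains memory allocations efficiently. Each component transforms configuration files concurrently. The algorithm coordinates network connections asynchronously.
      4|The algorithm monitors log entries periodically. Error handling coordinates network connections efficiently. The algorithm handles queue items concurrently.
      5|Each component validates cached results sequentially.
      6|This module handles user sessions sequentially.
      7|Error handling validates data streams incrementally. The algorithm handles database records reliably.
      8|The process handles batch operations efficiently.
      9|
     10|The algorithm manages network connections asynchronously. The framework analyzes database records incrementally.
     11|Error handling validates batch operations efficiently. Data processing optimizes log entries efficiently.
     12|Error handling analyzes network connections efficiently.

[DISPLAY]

             ┏━━━━━━━━━━━━━━━━━━━━━━━━━━
 ┏━━━━━━━━━━━┃ DialogModal              
 ┃ MusicSeque┠──────────────────────────
 ┠───────────┃The pipeline processes use
 ┃      ▼1234┃The framework implements d
 ┃  Clap·····┃The a┌────────────────────
 ┃ Snare·█···┃The a│       Warning      
 ┃   Tom███··┃Each │ File already exists
 ┃ HiHat···█·┃This │         [OK]       
 ┃  Kick·····┃Error└────────────────────
 ┃  Bass·····┃The process handles batch 
 ┗━━━━━━━━━━━┃                          
 ┗━━━━━━━━━━━┃The algorithm manages netw
             ┗━━━━━━━━━━━━━━━━━━━━━━━━━━


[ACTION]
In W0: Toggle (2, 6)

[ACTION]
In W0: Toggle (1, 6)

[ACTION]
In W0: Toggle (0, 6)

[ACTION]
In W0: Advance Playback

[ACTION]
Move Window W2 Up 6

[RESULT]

             ┃ DialogModal              
 ┏━━━━━━━━━━━┠──────────────────────────
 ┃ MusicSeque┃The pipeline processes use
 ┠───────────┃The framework implements d
 ┃      ▼1234┃The a┌────────────────────
 ┃  Clap·····┃The a│       Warning      
 ┃ Snare·█···┃Each │ File already exists
 ┃   Tom███··┃This │         [OK]       
 ┃ HiHat···█·┃Error└────────────────────
 ┃  Kick·····┃The process handles batch 
 ┃  Bass·····┃                          
 ┗━━━━━━━━━━━┃The algorithm manages netw
 ┗━━━━━━━━━━━┗━━━━━━━━━━━━━━━━━━━━━━━━━━
                                        


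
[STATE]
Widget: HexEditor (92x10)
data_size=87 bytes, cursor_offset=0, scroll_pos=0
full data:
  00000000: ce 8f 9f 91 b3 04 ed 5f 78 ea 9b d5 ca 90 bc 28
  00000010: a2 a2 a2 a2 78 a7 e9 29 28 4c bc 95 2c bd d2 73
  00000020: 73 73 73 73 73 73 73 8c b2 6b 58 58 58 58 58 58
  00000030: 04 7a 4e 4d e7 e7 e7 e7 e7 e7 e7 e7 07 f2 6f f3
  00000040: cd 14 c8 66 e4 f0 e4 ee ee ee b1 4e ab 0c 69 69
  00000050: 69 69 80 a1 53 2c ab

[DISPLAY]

00000000  CE 8f 9f 91 b3 04 ed 5f  78 ea 9b d5 ca 90 bc 28  |......._x......(|              
00000010  a2 a2 a2 a2 78 a7 e9 29  28 4c bc 95 2c bd d2 73  |....x..)(L..,..s|              
00000020  73 73 73 73 73 73 73 8c  b2 6b 58 58 58 58 58 58  |sssssss..kXXXXXX|              
00000030  04 7a 4e 4d e7 e7 e7 e7  e7 e7 e7 e7 07 f2 6f f3  |.zNM..........o.|              
00000040  cd 14 c8 66 e4 f0 e4 ee  ee ee b1 4e ab 0c 69 69  |...f.......N..ii|              
00000050  69 69 80 a1 53 2c ab                              |ii..S,.         |              
                                                                                            
                                                                                            
                                                                                            
                                                                                            


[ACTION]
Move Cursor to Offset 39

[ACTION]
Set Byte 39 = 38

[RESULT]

00000000  ce 8f 9f 91 b3 04 ed 5f  78 ea 9b d5 ca 90 bc 28  |......._x......(|              
00000010  a2 a2 a2 a2 78 a7 e9 29  28 4c bc 95 2c bd d2 73  |....x..)(L..,..s|              
00000020  73 73 73 73 73 73 73 38  b2 6b 58 58 58 58 58 58  |sssssss8.kXXXXXX|              
00000030  04 7a 4e 4d e7 e7 e7 e7  e7 e7 e7 e7 07 f2 6f f3  |.zNM..........o.|              
00000040  cd 14 c8 66 e4 f0 e4 ee  ee ee b1 4e ab 0c 69 69  |...f.......N..ii|              
00000050  69 69 80 a1 53 2c ab                              |ii..S,.         |              
                                                                                            
                                                                                            
                                                                                            
                                                                                            


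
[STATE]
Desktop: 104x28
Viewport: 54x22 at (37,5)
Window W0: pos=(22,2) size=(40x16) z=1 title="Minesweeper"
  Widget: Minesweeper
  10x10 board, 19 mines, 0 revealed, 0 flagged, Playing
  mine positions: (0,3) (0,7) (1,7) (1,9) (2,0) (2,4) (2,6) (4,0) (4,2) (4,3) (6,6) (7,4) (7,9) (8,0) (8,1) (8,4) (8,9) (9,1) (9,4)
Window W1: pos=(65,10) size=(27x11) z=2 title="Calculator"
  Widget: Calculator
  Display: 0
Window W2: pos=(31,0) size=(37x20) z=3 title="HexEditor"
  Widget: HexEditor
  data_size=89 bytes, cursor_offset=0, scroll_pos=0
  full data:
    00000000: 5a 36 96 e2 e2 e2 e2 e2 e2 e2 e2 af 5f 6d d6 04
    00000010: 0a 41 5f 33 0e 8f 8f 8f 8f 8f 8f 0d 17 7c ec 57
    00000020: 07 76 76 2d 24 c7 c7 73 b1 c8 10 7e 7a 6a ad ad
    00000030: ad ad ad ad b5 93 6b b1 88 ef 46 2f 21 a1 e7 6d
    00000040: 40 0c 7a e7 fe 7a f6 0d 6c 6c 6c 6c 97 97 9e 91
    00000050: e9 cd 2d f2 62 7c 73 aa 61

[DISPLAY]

020  07 76 76 2d 24 c7 c7 73  ┃                       
030  ad ad ad ad b5 93 6b b1  ┃                       
040  40 0c 7a e7 fe 7a f6 0d  ┃                       
050  e9 cd 2d f2 62 7c 73 aa  ┃                       
                              ┃                       
                              ┃━━━━━━━━━━━━━━━━━━━━━━━
                              ┃alculator              
                              ┃───────────────────────
                              ┃                      0
                              ┃──┬───┬───┬───┐        
                              ┃7 │ 8 │ 9 │ ÷ │        
                              ┃──┼───┼───┼───┤        
                              ┃4 │ 5 │ 6 │ × │        
                              ┃──┼───┼───┼───┤        
━━━━━━━━━━━━━━━━━━━━━━━━━━━━━━┛1 │ 2 │ 3 │ - │        
                            ┗━━━━━━━━━━━━━━━━━━━━━━━━━
                                                      
                                                      
                                                      
                                                      
                                                      
                                                      


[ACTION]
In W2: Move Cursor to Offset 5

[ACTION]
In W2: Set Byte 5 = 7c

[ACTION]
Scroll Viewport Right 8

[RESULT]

76 76 2d 24 c7 c7 73  ┃                               
ad ad ad b5 93 6b b1  ┃                               
0c 7a e7 fe 7a f6 0d  ┃                               
cd 2d f2 62 7c 73 aa  ┃                               
                      ┃                               
                      ┃━━━━━━━━━━━━━━━━━━━━━━━┓       
                      ┃alculator              ┃       
                      ┃───────────────────────┨       
                      ┃                      0┃       
                      ┃──┬───┬───┬───┐        ┃       
                      ┃7 │ 8 │ 9 │ ÷ │        ┃       
                      ┃──┼───┼───┼───┤        ┃       
                      ┃4 │ 5 │ 6 │ × │        ┃       
                      ┃──┼───┼───┼───┤        ┃       
━━━━━━━━━━━━━━━━━━━━━━┛1 │ 2 │ 3 │ - │        ┃       
                    ┗━━━━━━━━━━━━━━━━━━━━━━━━━┛       
                                                      
                                                      
                                                      
                                                      
                                                      
                                                      


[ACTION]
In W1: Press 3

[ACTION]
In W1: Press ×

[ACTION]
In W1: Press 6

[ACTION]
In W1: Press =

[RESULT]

76 76 2d 24 c7 c7 73  ┃                               
ad ad ad b5 93 6b b1  ┃                               
0c 7a e7 fe 7a f6 0d  ┃                               
cd 2d f2 62 7c 73 aa  ┃                               
                      ┃                               
                      ┃━━━━━━━━━━━━━━━━━━━━━━━┓       
                      ┃alculator              ┃       
                      ┃───────────────────────┨       
                      ┃                     18┃       
                      ┃──┬───┬───┬───┐        ┃       
                      ┃7 │ 8 │ 9 │ ÷ │        ┃       
                      ┃──┼───┼───┼───┤        ┃       
                      ┃4 │ 5 │ 6 │ × │        ┃       
                      ┃──┼───┼───┼───┤        ┃       
━━━━━━━━━━━━━━━━━━━━━━┛1 │ 2 │ 3 │ - │        ┃       
                    ┗━━━━━━━━━━━━━━━━━━━━━━━━━┛       
                                                      
                                                      
                                                      
                                                      
                                                      
                                                      


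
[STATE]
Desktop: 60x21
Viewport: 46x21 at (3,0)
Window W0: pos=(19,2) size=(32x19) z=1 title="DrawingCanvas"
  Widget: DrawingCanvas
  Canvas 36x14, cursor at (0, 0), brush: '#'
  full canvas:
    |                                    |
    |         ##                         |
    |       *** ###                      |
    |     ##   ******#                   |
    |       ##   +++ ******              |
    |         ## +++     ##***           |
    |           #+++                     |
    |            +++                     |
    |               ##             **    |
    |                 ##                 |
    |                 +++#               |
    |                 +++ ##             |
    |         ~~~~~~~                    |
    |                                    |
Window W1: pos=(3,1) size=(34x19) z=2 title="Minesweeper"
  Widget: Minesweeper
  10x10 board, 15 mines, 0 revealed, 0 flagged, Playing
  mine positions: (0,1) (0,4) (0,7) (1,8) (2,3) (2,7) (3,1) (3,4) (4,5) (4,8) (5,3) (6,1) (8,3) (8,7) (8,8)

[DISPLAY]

                                              
┏━━━━━━━━━━━━━━━━━━━━━━━━━━━━━━━━┓            
┃ Minesweeper                    ┃━━━━━━━━━━━━
┠────────────────────────────────┨            
┃■■■■■■■■■■                      ┃────────────
┃■■■■■■■■■■                      ┃            
┃■■■■■■■■■■                      ┃            
┃■■■■■■■■■■                      ┃            
┃■■■■■■■■■■                      ┃            
┃■■■■■■■■■■                      ┃*****       
┃■■■■■■■■■■                      ┃   ##***    
┃■■■■■■■■■■                      ┃            
┃■■■■■■■■■■                      ┃            
┃■■■■■■■■■■                      ┃            
┃                                ┃##          
┃                                ┃+++#        
┃                                ┃+++ ##      
┃                                ┃            
┃                                ┃            
┗━━━━━━━━━━━━━━━━━━━━━━━━━━━━━━━━┛            
                ┗━━━━━━━━━━━━━━━━━━━━━━━━━━━━━


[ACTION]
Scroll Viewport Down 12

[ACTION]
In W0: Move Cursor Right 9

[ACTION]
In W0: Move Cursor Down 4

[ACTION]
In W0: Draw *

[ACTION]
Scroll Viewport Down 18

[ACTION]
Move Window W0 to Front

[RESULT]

                                              
┏━━━━━━━━━━━━━━━━━━━━━━━━━━━━━━━━┓            
┃ Minesweeper   ┏━━━━━━━━━━━━━━━━━━━━━━━━━━━━━
┠───────────────┃ DrawingCanvas               
┃■■■■■■■■■■     ┠─────────────────────────────
┃■■■■■■■■■■     ┃                             
┃■■■■■■■■■■     ┃         ##                  
┃■■■■■■■■■■     ┃       *** ###               
┃■■■■■■■■■■     ┃     ##   ******#            
┃■■■■■■■■■■     ┃       ##*  +++ ******       
┃■■■■■■■■■■     ┃         ## +++     ##***    
┃■■■■■■■■■■     ┃           #+++              
┃■■■■■■■■■■     ┃            +++              
┃■■■■■■■■■■     ┃               ##            
┃               ┃                 ##          
┃               ┃                 +++#        
┃               ┃                 +++ ##      
┃               ┃         ~~~~~~~             
┃               ┃                             
┗━━━━━━━━━━━━━━━┃                             
                ┗━━━━━━━━━━━━━━━━━━━━━━━━━━━━━
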